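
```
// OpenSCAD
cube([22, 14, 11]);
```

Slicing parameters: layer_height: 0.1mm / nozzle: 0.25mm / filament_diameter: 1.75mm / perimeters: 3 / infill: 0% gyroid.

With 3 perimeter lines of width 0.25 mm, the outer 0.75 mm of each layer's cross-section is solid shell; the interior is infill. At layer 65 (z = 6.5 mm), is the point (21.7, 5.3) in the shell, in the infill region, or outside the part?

At z = 6.5 mm: the cube (footprint 22×14) is included at this height. Overall, the cross-section is a single solid region. The nearest boundary edge runs (22.00, 0.00)→(22.00, 14.00); distance from the point to it = 0.30 mm. The point is inside the cross-section, 0.30 mm from the nearest boundary — within the 0.75 mm shell band (3 × 0.25).

shell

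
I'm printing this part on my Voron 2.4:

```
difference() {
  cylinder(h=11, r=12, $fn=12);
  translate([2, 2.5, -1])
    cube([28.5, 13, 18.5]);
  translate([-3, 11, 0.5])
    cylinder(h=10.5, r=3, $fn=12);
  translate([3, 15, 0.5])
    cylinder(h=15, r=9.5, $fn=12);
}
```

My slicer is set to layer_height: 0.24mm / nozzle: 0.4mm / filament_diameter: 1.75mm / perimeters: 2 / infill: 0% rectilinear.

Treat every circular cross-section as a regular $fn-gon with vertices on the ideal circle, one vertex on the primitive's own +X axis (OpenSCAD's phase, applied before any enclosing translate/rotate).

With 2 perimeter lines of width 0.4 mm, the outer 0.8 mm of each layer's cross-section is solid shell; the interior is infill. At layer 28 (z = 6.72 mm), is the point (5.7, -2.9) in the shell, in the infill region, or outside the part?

infill

At z = 6.72 mm: the r=12 cylinder contributes a regular 12-gon of circumradius 12; the cube at (2, 2.5) is present — its section is the full 28.5×13 rectangle; the r=3 cylinder at (-3, 11) gives a regular 12-gon of circumradius 3 (constant along its height); the cylinder at (3, 15): section is a regular 12-gon, circumradius r=9.5; Subtracting the remaining from the first: starting from the r=12 cylinder, the 28.5×13 cube at (2, 2.5) partially overlaps it — only the 60.37 mm² overlap (of its 370.50 mm²) is removed, clipping the outline; the r=3 cylinder at (-3, 11) partially overlaps it — only the 14.60 mm² overlap (of its 27.00 mm²) is removed, clipping the outline; the r=9.5 cylinder at (3, 15) partially overlaps it — only the 17.08 mm² overlap (of its 270.75 mm²) is removed, clipping the outline — 1 connected region. Overall, the cross-section is a single solid region. The nearest boundary edge runs (12.00, 0.00)→(10.39, -6.00); distance from the point to it = 5.33 mm. The point is inside the cross-section and 5.33 mm from the nearest boundary — more than the 0.8 mm shell width (2 × 0.4), so it's in the infill interior.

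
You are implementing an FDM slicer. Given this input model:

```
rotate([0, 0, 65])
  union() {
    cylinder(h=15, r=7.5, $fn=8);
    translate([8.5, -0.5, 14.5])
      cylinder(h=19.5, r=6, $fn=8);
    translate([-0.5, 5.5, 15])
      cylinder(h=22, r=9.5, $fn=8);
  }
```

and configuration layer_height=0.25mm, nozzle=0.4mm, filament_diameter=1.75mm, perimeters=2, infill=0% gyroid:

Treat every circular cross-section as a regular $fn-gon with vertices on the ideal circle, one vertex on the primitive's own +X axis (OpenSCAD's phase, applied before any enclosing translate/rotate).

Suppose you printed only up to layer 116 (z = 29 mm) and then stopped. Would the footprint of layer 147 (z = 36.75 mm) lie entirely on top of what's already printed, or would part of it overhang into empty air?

Compare the two slices. At z = 29: the cylinder does not reach this height (z outside [0, 15]); the r=6 cylinder at (8.5, -0.5) gives a regular 8-gon of circumradius 6 (constant along its height) (area = (8/2)·6.000²·sin(360°/8) = 101.82 mm²); the cylinder at (-0.5, 5.5): section is a regular 8-gon, circumradius r=9.5 (area = (8/2)·9.500²·sin(360°/8) = 255.27 mm²); Taking the union: the regions partially overlap — summed areas 357.09 mm² minus the doubly-counted overlap 25.69 mm² gives 331.40 mm² — area = 331.40 mm²; (rotated 65° about Z; rotation is an isometry so areas/perimeters/island counts are preserved). At z = 36.75: the cylinder is absent (z outside [0, 15]); the cylinder at (8.5, -0.5) is not intersected at this z (z outside [14.5, 34]); the r=9.5 cylinder at (-0.5, 5.5) gives a regular 8-gon of circumradius 9.5 (constant along its height) (area = (8/2)·9.500²·sin(360°/8) = 255.27 mm²); Merging all regions: only the r=9.5 cylinder at (-0.5, 5.5) is present, so the union is just that shape — area = 255.27 mm²; (rotated 65° about Z; rotation is an isometry so areas/perimeters/island counts are preserved). Checking containment: the cross-section at z = 36.75 is a subset of the cross-section at z = 29.

entirely on top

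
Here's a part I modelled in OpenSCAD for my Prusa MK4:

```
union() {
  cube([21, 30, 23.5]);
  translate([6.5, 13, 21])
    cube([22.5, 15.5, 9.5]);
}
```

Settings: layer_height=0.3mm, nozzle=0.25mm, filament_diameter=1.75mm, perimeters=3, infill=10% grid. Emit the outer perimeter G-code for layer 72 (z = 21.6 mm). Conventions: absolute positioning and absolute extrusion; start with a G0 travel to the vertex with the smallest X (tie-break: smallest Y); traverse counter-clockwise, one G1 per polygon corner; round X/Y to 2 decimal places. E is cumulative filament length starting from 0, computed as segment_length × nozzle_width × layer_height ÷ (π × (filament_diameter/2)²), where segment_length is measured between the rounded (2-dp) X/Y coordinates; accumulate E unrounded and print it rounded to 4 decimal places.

At z = 21.6 mm: the cube (footprint 21×30) is included at this height; the cube at (6.5, 13) (footprint 22.5×15.5) is included at this height; Merging all regions: the regions partially overlap (shared area 224.75 mm²), so overlapping operands fuse into one piece — 1 connected region. The outline is a single polygon with 8 vertices. Extrusion per mm of travel: 0.25 × 0.3 / (π × 0.875²) = 0.031181. Accumulating E over each segment gives final E = 3.6794.

G0 X0.00 Y0.00 Z21.60
G1 X21.00 Y0.00 E0.6548
G1 X21.00 Y13.00 E1.0602
G1 X29.00 Y13.00 E1.3096
G1 X29.00 Y28.50 E1.7929
G1 X21.00 Y28.50 E2.0424
G1 X21.00 Y30.00 E2.0892
G1 X0.00 Y30.00 E2.7440
G1 X0.00 Y0.00 E3.6794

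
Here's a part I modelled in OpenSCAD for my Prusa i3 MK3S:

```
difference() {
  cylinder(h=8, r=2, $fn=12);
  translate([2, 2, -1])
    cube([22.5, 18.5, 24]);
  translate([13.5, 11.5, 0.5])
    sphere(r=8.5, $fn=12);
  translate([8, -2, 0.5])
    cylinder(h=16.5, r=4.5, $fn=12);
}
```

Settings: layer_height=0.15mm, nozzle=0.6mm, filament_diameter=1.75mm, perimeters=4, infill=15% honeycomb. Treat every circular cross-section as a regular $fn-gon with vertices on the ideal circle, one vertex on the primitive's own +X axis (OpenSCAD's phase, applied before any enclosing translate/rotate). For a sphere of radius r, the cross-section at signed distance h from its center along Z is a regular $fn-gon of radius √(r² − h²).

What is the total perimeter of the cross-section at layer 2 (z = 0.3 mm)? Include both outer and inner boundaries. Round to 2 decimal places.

At z = 0.3 mm: the cylinder: section is a regular 12-gon, circumradius r=2 (perimeter = 2·12·2.000·sin(180°/12) = 12.42 mm); the 22.5×18.5 cube at (2, 2) contributes its full rectangle (perimeter 82.00 mm); the sphere at (13.5, 11.5): section is a regular 12-gon, circumradius = √(r²−h²) = √(8.5²−0.2²) = 8.498 (perimeter = 2·12·8.498·sin(180°/12) = 52.78 mm); the cylinder at (8, -2) is absent (z outside [0.5, 17]); Taking the first minus the rest: starting from the r=2 cylinder, the 22.5×18.5 cube at (2, 2) misses the remaining region (no effect); the r=8.5 sphere at (13.5, 11.5) misses the remaining region (no effect) — boundary = 12.42 mm. Overall, the cross-section is a single solid region. Total boundary length (outer) = 12.42 mm.

12.42 mm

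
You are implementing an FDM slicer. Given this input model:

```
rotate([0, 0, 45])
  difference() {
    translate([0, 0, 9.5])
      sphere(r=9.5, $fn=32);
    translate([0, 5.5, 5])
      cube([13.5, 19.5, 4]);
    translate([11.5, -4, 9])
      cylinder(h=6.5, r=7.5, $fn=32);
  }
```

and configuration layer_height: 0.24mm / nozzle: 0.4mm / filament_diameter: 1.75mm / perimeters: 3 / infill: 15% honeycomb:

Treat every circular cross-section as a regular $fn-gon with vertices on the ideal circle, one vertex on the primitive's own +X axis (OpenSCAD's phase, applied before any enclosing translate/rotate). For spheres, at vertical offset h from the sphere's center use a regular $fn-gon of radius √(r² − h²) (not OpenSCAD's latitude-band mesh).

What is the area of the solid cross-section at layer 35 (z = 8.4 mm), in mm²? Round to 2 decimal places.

At z = 8.4 mm: the r=9.5 sphere contributes a regular 32-gon of circumradius √(9.5²−1.1²) = 9.436 (area = (32/2)·9.436²·sin(360°/32) = 277.93 mm²); the cube at (0, 5.5) (footprint 13.5×19.5) is included at this height (area 263.25 mm²); the cylinder at (11.5, -4) does not reach this height (z outside [9, 15.5]); After the difference (first − rest): starting from the r=9.5 sphere (277.93 mm²), the 13.5×19.5 cube at (0, 5.5) partially overlaps it — only the 20.87 mm² overlap (of its 263.25 mm²) is removed, clipping the outline — area = 257.07 mm²; (whole slice rotated 45° about Z — lengths, areas and connectivity unchanged). Overall, the cross-section is a single solid region. Net area = 257.07 mm².

257.07 mm²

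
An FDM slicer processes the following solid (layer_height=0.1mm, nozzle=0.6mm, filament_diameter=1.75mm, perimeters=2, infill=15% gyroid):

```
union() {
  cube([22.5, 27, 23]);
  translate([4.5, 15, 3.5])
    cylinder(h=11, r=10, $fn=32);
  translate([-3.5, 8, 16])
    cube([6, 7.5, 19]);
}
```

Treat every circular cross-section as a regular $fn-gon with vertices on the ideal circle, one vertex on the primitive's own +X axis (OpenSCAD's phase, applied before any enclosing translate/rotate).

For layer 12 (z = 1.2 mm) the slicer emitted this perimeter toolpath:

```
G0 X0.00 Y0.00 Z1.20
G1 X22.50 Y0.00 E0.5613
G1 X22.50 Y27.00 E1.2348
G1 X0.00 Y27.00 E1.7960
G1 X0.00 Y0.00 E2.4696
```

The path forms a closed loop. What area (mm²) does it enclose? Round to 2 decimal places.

607.50 mm²

Apply the shoelace formula to the sequence of (X, Y) vertices; enclosed area = 607.50 mm².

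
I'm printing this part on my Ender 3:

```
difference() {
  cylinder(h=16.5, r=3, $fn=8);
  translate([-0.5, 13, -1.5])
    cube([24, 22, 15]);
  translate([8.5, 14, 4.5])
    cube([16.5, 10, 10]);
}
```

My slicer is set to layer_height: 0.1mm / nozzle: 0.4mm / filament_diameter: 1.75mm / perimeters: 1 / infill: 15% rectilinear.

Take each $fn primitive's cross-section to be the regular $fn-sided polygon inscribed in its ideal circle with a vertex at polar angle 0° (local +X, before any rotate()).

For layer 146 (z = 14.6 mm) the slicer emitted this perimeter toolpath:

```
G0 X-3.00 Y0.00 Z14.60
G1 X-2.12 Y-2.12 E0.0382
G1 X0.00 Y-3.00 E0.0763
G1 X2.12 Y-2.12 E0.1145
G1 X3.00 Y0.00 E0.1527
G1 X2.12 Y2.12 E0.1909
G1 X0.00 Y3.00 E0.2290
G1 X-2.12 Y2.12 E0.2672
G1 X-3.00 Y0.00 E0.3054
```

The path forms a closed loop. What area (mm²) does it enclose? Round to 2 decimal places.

25.44 mm²

Apply the shoelace formula to the sequence of (X, Y) vertices; enclosed area = 25.44 mm².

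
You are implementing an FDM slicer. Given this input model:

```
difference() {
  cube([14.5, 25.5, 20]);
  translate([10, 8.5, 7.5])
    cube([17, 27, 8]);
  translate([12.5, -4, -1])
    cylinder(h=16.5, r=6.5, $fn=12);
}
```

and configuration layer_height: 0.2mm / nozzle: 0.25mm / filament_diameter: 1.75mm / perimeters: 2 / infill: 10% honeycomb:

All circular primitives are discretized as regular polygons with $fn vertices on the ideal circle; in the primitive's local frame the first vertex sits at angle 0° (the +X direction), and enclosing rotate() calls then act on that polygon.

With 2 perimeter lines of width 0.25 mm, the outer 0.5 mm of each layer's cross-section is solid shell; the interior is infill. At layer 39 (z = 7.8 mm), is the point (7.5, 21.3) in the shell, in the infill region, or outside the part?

infill

At z = 7.8 mm: the cube (footprint 14.5×25.5) is included at this height; the cube at (10, 8.5) is present — its section is the full 17×27 rectangle; the r=6.5 cylinder at (12.5, -4) contributes a regular 12-gon of circumradius 6.5; After the difference (first − rest): starting from the 14.5×25.5 cube, the 17×27 cube at (10, 8.5) partially overlaps it — only the 76.50 mm² overlap (of its 459.00 mm²) is removed, clipping the outline; the r=6.5 cylinder at (12.5, -4) partially overlaps it — only the 12.50 mm² overlap (of its 126.75 mm²) is removed, clipping the outline — 1 connected region. Overall, the cross-section is a single solid region. The nearest boundary edge runs (10.00, 25.50)→(10.00, 8.50); distance from the point to it = 2.50 mm. The point is inside the cross-section and 2.50 mm from the nearest boundary — more than the 0.5 mm shell width (2 × 0.25), so it's in the infill interior.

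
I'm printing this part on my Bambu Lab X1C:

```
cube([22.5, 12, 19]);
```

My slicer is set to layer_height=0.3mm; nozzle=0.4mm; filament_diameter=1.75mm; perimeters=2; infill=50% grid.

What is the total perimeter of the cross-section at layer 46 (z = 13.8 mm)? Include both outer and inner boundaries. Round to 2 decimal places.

69.00 mm

At z = 13.8 mm: the 22.5×12 cube contributes its full rectangle (perimeter 69.00 mm). Overall, the cross-section is a single solid region. Total boundary length (outer) = 69.00 mm.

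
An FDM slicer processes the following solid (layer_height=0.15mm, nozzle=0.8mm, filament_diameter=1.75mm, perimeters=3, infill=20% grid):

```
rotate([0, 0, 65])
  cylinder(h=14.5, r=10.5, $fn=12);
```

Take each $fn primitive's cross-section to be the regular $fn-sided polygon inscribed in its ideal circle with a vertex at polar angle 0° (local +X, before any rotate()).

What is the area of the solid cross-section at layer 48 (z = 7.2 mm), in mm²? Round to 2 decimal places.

330.75 mm²

At z = 7.2 mm: the cylinder: section is a regular 12-gon, circumradius r=10.5 (area = (12/2)·10.500²·sin(360°/12) = 330.75 mm²); (whole slice rotated 65° about Z — lengths, areas and connectivity unchanged). Overall, the cross-section is a single solid region. Net area = 330.75 mm².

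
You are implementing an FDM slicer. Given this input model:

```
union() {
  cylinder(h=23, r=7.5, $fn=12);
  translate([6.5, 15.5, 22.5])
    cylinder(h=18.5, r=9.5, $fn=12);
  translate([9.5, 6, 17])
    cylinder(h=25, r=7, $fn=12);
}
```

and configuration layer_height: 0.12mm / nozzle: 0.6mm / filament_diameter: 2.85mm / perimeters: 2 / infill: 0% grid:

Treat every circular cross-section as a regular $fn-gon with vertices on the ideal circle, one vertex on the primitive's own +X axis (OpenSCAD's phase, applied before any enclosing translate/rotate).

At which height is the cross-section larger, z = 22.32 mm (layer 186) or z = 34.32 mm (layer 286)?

Layer 186 (z = 22.32): the r=7.5 cylinder contributes a regular 12-gon of circumradius 7.5 (area = (12/2)·7.500²·sin(360°/12) = 168.75 mm²); the cylinder at (6.5, 15.5) does not reach this height (z outside [22.5, 41]); the r=7 cylinder at (9.5, 6) contributes a regular 12-gon of circumradius 7 (area = (12/2)·7.000²·sin(360°/12) = 147.00 mm²); Combining (union): the regions partially overlap — summed areas 315.75 mm² minus the doubly-counted overlap 17.45 mm² gives 298.30 mm² — area = 298.30 mm². So its area = 298.30 mm². Layer 286 (z = 34.32): the cylinder is absent (z outside [0, 23]); the cylinder at (6.5, 15.5): section is a regular 12-gon, circumradius r=9.5 (area = (12/2)·9.500²·sin(360°/12) = 270.75 mm²); the r=7 cylinder at (9.5, 6) contributes a regular 12-gon of circumradius 7 (area = (12/2)·7.000²·sin(360°/12) = 147.00 mm²); Taking the union: the regions partially overlap — summed areas 417.75 mm² minus the doubly-counted overlap 53.14 mm² gives 364.61 mm² — area = 364.61 mm². So its area = 364.61 mm². Layer 286 is larger (364.61 vs 298.30 mm²).

layer 286 (z = 34.32 mm)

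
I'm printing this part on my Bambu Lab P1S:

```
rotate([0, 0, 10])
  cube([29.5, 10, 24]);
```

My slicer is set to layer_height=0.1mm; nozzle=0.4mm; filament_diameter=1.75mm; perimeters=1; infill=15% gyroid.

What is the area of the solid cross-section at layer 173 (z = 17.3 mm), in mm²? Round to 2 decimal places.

295.00 mm²

At z = 17.3 mm: the cube is present — its section is the full 29.5×10 rectangle (area 295.00 mm²); (rotated 10° about Z; rotation is an isometry so areas/perimeters/island counts are preserved). Overall, the cross-section is a single solid region. Net area = 295.00 mm².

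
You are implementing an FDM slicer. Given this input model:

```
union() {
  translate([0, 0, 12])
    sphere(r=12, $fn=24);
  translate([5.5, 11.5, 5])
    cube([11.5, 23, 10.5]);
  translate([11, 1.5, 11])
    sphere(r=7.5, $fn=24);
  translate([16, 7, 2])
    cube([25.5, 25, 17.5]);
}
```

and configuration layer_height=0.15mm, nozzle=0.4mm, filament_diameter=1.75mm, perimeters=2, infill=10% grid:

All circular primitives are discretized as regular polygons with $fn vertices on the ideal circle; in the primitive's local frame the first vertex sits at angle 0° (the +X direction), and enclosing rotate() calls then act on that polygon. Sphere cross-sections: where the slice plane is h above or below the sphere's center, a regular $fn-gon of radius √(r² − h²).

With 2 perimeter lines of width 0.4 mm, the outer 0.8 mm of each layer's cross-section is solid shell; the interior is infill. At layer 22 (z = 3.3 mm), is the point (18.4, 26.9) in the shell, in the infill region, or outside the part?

infill

At z = 3.3 mm: the r=12 sphere contributes a regular 24-gon of circumradius √(12²−8.7²) = 8.265; the cube at (5.5, 11.5) does not reach this height (z outside [5, 15.5]); the sphere at (11, 1.5) does not reach this height (|z−center|=7.700 > r=7.5); the cube at (16, 7) (footprint 25.5×25) is included at this height; Merging all regions: the 2 present regions are separate (no shared area or edge), so areas and boundary lengths simply add and each stays a separate island — 2 connected regions. Overall, the cross-section has 2 separate islands. The nearest boundary edge runs (16.00, 7.00)→(16.00, 32.00); distance from the point to it = 2.40 mm. (Shell/infill is judged within the island containing the point — the largest one.) The point is inside the cross-section and 2.40 mm from the nearest boundary — more than the 0.8 mm shell width (2 × 0.4), so it's in the infill interior.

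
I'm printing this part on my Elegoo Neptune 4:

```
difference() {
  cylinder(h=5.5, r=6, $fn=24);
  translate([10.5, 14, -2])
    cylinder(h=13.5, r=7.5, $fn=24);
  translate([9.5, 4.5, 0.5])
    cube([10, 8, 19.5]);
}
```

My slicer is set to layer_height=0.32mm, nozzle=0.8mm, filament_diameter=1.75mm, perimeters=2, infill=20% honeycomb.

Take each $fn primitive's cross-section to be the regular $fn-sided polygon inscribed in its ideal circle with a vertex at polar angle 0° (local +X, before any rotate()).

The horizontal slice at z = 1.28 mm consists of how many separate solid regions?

At z = 1.28 mm: the cylinder: section is a regular 24-gon, circumradius r=6; the cylinder at (10.5, 14): section is a regular 24-gon, circumradius r=7.5; the cube at (9.5, 4.5) (footprint 10×8) is included at this height; Subtracting the remaining from the first: starting from the r=6 cylinder, the r=7.5 cylinder at (10.5, 14) misses the remaining region (no effect); the 10×8 cube at (9.5, 4.5) misses the remaining region (no effect) — 1 connected region. The result has 1 disconnected region.

1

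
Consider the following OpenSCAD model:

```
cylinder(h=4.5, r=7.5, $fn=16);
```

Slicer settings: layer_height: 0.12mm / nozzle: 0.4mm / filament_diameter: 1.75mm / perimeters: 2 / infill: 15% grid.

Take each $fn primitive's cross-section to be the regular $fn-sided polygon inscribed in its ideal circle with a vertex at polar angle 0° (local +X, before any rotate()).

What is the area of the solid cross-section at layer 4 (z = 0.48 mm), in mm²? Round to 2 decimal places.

At z = 0.48 mm: the r=7.5 cylinder contributes a regular 16-gon of circumradius 7.5 (area = (16/2)·7.500²·sin(360°/16) = 172.21 mm²). Overall, the cross-section is a single solid region. Net area = 172.21 mm².

172.21 mm²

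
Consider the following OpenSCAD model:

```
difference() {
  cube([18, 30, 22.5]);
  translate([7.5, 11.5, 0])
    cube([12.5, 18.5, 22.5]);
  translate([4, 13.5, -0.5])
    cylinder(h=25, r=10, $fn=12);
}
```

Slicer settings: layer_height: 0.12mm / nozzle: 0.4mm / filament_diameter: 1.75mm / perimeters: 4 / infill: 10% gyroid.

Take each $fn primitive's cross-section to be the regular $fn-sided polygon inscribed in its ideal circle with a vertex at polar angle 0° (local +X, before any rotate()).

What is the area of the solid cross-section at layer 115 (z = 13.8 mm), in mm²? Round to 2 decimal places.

At z = 13.8 mm: the cube is present — its section is the full 18×30 rectangle (area 540.00 mm²); the cube at (7.5, 11.5) (footprint 12.5×18.5) is included at this height (area 231.25 mm²); the cylinder at (4, 13.5): section is a regular 12-gon, circumradius r=10 (area = (12/2)·10.000²·sin(360°/12) = 300.00 mm²); Taking the first minus the rest: starting from the 18×30 cube (540.00 mm²), the 12.5×18.5 cube at (7.5, 11.5) partially overlaps it — only the 194.25 mm² overlap (of its 231.25 mm²) is removed, clipping the outline; the r=10 cylinder at (4, 13.5) partially overlaps it — only the 171.61 mm² overlap (of its 300.00 mm²) is removed, clipping the outline — area = 174.14 mm². Overall, the cross-section has 2 separate islands. Net area = 174.14 mm².

174.14 mm²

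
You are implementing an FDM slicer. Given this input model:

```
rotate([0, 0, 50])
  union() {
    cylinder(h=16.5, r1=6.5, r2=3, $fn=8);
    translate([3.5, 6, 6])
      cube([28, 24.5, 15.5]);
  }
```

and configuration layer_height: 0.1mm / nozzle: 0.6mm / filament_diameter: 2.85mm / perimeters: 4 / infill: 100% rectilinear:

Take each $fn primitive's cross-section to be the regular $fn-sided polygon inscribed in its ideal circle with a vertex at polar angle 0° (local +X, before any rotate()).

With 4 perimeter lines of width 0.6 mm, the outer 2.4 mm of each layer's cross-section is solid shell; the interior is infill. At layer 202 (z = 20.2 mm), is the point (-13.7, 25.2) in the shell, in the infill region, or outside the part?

At z = 20.2 mm: the cone is absent (z outside [0, 16.5]); the cube at (3.5, 6) is present — its section is the full 28×24.5 rectangle; Merging all regions: only the 28×24.5 cube at (3.5, 6) is present, so the union is just that shape — 1 connected region; (rotated 50° about Z; rotation is an isometry so areas/perimeters/island counts are preserved). Overall, the cross-section is a single solid region. Undo the 50° rotation: the query point maps to (10.498, 26.693) in the un-rotated model frame. The nearest boundary edge runs (31.50, 30.50)→(3.50, 30.50); distance from the point to it = 3.81 mm. The point is inside the cross-section and 3.81 mm from the nearest boundary — more than the 2.4 mm shell width (4 × 0.6), so it's in the infill interior.

infill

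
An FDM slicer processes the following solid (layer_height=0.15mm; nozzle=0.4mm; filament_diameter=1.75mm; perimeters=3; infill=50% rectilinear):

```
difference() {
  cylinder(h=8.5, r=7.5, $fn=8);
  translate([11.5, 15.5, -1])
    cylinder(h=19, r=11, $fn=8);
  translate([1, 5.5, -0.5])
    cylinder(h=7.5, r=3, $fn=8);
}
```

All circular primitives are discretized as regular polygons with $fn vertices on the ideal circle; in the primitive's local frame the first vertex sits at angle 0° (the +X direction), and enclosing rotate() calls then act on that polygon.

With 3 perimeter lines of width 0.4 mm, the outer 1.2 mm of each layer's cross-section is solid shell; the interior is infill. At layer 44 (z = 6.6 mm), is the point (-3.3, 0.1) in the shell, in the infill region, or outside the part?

At z = 6.6 mm: the r=7.5 cylinder gives a regular 8-gon of circumradius 7.5 (constant along its height); the r=11 cylinder at (11.5, 15.5) gives a regular 8-gon of circumradius 11 (constant along its height); the r=3 cylinder at (1, 5.5) contributes a regular 8-gon of circumradius 3; Taking the first minus the rest: starting from the r=7.5 cylinder, the r=11 cylinder at (11.5, 15.5) misses the remaining region (no effect); the r=3 cylinder at (1, 5.5) partially overlaps it — only the 20.21 mm² overlap (of its 25.46 mm²) is removed, clipping the outline — 1 connected region. Overall, the cross-section is a single solid region. The nearest boundary edge runs (-7.50, 0.00)→(-5.30, 5.30); distance from the point to it = 3.84 mm. The point is inside the cross-section and 3.84 mm from the nearest boundary — more than the 1.2 mm shell width (3 × 0.4), so it's in the infill interior.

infill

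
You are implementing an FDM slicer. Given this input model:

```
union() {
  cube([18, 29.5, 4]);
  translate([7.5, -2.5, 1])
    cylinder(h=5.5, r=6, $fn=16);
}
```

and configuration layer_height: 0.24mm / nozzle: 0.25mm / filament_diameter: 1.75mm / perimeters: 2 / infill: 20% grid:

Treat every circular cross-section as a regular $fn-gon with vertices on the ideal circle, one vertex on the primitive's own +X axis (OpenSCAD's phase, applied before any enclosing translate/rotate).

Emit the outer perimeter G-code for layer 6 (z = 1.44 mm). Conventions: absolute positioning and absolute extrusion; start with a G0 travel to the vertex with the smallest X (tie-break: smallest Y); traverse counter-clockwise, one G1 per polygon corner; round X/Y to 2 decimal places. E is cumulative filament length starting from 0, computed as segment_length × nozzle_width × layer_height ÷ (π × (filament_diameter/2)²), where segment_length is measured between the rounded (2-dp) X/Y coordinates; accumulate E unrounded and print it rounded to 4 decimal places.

G0 X0.00 Y0.00 Z1.44
G1 X2.09 Y0.00 E0.0521
G1 X1.96 Y-0.20 E0.0581
G1 X1.50 Y-2.50 E0.1166
G1 X1.96 Y-4.80 E0.1751
G1 X3.26 Y-6.74 E0.2334
G1 X5.20 Y-8.04 E0.2916
G1 X7.50 Y-8.50 E0.3501
G1 X9.80 Y-8.04 E0.4086
G1 X11.74 Y-6.74 E0.4669
G1 X13.04 Y-4.80 E0.5251
G1 X13.50 Y-2.50 E0.5837
G1 X13.04 Y-0.20 E0.6422
G1 X12.91 Y0.00 E0.6481
G1 X18.00 Y0.00 E0.7751
G1 X18.00 Y29.50 E1.5110
G1 X0.00 Y29.50 E1.9600
G1 X0.00 Y0.00 E2.6959

At z = 1.44 mm: the 18×29.5 cube contributes its full rectangle; the r=6 cylinder at (7.5, -2.5) contributes a regular 16-gon of circumradius 6; Taking the union: the regions partially overlap (shared area 26.37 mm²), so overlapping operands fuse into one piece — 1 connected region. The outline is a single polygon with 17 vertices. Extrusion per mm of travel: 0.25 × 0.24 / (π × 0.875²) = 0.024945. Accumulating E over each segment gives final E = 2.6959.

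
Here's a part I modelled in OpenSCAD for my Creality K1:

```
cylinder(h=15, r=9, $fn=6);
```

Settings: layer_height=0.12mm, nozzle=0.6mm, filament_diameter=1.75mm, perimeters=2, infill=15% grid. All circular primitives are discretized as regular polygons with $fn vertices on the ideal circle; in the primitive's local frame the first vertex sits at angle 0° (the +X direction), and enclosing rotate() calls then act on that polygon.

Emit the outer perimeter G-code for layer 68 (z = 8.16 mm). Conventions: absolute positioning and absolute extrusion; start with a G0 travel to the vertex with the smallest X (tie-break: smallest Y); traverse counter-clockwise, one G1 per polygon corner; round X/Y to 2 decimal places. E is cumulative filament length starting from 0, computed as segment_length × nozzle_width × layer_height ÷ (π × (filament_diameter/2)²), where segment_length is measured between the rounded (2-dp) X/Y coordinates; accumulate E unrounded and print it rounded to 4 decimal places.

G0 X-9.00 Y0.00 Z8.16
G1 X-4.50 Y-7.79 E0.2693
G1 X4.50 Y-7.79 E0.5387
G1 X9.00 Y0.00 E0.8080
G1 X4.50 Y7.79 E1.0773
G1 X-4.50 Y7.79 E1.3467
G1 X-9.00 Y0.00 E1.6160

At z = 8.16 mm: the cylinder: section is a regular 6-gon, circumradius r=9. The outline is a single polygon with 6 vertices. Extrusion per mm of travel: 0.6 × 0.12 / (π × 0.875²) = 0.029934. Accumulating E over each segment gives final E = 1.6160.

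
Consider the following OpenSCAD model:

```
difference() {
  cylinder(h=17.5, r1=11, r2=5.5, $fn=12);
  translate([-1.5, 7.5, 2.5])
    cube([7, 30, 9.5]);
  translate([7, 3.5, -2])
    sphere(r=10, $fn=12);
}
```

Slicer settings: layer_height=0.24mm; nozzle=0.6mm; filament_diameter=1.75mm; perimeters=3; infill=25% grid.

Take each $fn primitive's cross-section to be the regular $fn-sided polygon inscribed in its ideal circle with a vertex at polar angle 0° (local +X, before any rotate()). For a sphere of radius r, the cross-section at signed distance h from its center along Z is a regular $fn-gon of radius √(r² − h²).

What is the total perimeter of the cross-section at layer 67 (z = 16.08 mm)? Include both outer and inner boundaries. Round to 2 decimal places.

36.94 mm

At z = 16.08 mm: the cone contributes a regular 12-gon of circumradius 5.946 (interpolated between r1=11 and r2=5.5 at t=0.919) (perimeter = 2·12·5.946·sin(180°/12) = 36.94 mm); the cube at (-1.5, 7.5) is not intersected at this z (z outside [2.5, 12]); the sphere at (7, 3.5) does not reach this height (|z−center|=18.080 > r=10); Subtracting the remaining from the first: none of the subtracted shapes is present at this height, so the cone is unchanged — boundary = 36.94 mm. Overall, the cross-section is a single solid region. Total boundary length (outer) = 36.94 mm.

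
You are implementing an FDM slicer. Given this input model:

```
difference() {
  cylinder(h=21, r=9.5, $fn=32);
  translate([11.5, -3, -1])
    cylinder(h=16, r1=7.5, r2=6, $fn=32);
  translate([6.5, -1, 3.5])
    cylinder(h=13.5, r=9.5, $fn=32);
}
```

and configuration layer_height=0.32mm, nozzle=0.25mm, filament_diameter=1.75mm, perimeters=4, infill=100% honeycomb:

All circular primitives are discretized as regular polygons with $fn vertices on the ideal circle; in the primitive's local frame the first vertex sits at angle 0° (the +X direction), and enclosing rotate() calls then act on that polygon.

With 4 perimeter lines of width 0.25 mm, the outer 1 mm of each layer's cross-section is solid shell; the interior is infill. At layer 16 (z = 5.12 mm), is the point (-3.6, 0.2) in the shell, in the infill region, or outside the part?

At z = 5.12 mm: the r=9.5 cylinder gives a regular 32-gon of circumradius 9.5 (constant along its height); the cone at (11.5, -3) (r1=7.5→r2=6) has section circumradius 6.926 here — a regular 32-gon; the r=9.5 cylinder at (6.5, -1) gives a regular 32-gon of circumradius 9.5 (constant along its height); Subtracting the remaining from the first: starting from the r=9.5 cylinder, the cone at (11.5, -3) partially overlaps it — only the 34.12 mm² overlap (of its 149.74 mm²) is removed, clipping the outline; the r=9.5 cylinder at (6.5, -1) partially overlaps it — only the 125.59 mm² overlap (of its 281.71 mm²) is removed, clipping the outline — 1 connected region. Overall, the cross-section is a single solid region. The nearest boundary edge runs (-2.82, 0.85)→(-3.00, -1.00); distance from the point to it = 0.71 mm. The point is inside the cross-section, 0.71 mm from the nearest boundary — within the 1 mm shell band (4 × 0.25).

shell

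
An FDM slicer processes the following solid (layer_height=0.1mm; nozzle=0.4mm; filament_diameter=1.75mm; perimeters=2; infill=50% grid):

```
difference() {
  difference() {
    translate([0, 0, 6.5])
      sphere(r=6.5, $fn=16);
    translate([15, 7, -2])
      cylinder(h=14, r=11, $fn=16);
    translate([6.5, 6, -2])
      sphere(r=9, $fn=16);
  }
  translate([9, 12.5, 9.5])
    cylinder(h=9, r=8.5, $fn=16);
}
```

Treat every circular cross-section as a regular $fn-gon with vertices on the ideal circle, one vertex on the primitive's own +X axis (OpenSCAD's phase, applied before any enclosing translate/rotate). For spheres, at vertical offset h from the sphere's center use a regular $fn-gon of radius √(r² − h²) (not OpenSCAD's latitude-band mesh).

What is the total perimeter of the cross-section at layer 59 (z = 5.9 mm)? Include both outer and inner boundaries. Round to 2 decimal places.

At z = 5.9 mm: the r=6.5 sphere slices to a regular 16-gon of circumradius 6.472 (√(r²−h²) with h=0.6 from center) (perimeter = 2·16·6.472·sin(180°/16) = 40.41 mm); the r=11 cylinder at (15, 7) contributes a regular 16-gon of circumradius 11 (perimeter = 2·16·11.000·sin(180°/16) = 68.67 mm); the r=9 sphere at (6.5, 6) slices to a regular 16-gon of circumradius 4.312 (√(r²−h²) with h=7.9 from center) (perimeter = 2·16·4.312·sin(180°/16) = 26.92 mm); Subtracting the remaining from the first: starting from the r=6.5 sphere, the r=11 cylinder at (15, 7) partially overlaps it — only the 2.14 mm² overlap (of its 370.44 mm²) is removed, clipping the outline; the r=9 sphere at (6.5, 6) partially overlaps it — only the 5.36 mm² overlap (of its 56.91 mm²) is removed, clipping the outline — boundary = 40.42 mm; the cylinder at (9, 12.5) is absent (z outside [9.5, 18.5]); Taking the first minus the rest: none of the subtracted shapes is present at this height, so that combined region is unchanged — boundary = 40.42 mm. Overall, the cross-section is a single solid region. Total boundary length (outer) = 40.42 mm.

40.42 mm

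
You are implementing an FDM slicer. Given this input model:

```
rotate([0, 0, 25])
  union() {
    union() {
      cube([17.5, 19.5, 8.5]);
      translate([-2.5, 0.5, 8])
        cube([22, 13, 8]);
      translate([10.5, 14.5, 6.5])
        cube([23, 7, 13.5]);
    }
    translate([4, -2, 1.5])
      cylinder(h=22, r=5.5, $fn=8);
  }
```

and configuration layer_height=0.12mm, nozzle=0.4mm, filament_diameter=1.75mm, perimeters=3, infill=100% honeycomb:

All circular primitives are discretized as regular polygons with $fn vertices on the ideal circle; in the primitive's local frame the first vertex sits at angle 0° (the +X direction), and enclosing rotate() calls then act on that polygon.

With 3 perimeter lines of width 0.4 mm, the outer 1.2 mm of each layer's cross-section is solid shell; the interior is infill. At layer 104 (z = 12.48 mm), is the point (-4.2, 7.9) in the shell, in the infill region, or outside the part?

infill

At z = 12.48 mm: the cube does not reach this height (z outside [0, 8.5]); the 22×13 cube at (-2.5, 0.5) contributes its full rectangle; the cube at (10.5, 14.5) (footprint 23×7) is included at this height; Combining (union): the 2 present regions are separate (no shared area or edge), so areas and boundary lengths simply add and each stays a separate island — 2 connected regions; the r=5.5 cylinder at (4, -2) contributes a regular 8-gon of circumradius 5.5; Taking the union: the regions partially overlap (shared area 17.87 mm²), so overlapping operands fuse into one piece — 2 connected regions; (rotated 25° about Z; rotation is an isometry so areas/perimeters/island counts are preserved). Overall, the cross-section has 2 separate islands. Undo the 25° rotation: the query point maps to (-0.468, 8.935) in the un-rotated model frame. The nearest boundary edge runs (-2.50, 0.50)→(-2.50, 13.50); distance from the point to it = 2.03 mm. (Shell/infill is judged within the island containing the point — the largest one.) The point is inside the cross-section and 2.03 mm from the nearest boundary — more than the 1.2 mm shell width (3 × 0.4), so it's in the infill interior.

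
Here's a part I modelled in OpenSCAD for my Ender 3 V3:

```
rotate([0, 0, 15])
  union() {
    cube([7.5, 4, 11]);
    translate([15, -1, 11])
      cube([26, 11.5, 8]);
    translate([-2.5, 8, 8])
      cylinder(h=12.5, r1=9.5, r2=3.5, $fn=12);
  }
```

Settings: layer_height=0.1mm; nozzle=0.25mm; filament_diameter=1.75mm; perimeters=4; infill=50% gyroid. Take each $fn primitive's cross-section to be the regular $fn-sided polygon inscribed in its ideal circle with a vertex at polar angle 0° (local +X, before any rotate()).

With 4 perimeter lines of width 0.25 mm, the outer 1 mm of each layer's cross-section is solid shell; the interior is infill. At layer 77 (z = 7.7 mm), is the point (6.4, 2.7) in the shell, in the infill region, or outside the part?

shell

At z = 7.7 mm: the 7.5×4 cube contributes its full rectangle; the cube at (15, -1) does not reach this height (z outside [11, 19]); the cone at (-2.5, 8) does not reach this height (z outside [8, 20.5]); Merging all regions: only the 7.5×4 cube is present, so the union is just that shape — 1 connected region; (rotated 15° about Z; rotation is an isometry so areas/perimeters/island counts are preserved). Overall, the cross-section is a single solid region. Undo the 15° rotation: the query point maps to (6.881, 0.952) in the un-rotated model frame. The nearest boundary edge runs (7.50, 0.00)→(7.50, 4.00); distance from the point to it = 0.62 mm. The point is inside the cross-section, 0.62 mm from the nearest boundary — within the 1 mm shell band (4 × 0.25).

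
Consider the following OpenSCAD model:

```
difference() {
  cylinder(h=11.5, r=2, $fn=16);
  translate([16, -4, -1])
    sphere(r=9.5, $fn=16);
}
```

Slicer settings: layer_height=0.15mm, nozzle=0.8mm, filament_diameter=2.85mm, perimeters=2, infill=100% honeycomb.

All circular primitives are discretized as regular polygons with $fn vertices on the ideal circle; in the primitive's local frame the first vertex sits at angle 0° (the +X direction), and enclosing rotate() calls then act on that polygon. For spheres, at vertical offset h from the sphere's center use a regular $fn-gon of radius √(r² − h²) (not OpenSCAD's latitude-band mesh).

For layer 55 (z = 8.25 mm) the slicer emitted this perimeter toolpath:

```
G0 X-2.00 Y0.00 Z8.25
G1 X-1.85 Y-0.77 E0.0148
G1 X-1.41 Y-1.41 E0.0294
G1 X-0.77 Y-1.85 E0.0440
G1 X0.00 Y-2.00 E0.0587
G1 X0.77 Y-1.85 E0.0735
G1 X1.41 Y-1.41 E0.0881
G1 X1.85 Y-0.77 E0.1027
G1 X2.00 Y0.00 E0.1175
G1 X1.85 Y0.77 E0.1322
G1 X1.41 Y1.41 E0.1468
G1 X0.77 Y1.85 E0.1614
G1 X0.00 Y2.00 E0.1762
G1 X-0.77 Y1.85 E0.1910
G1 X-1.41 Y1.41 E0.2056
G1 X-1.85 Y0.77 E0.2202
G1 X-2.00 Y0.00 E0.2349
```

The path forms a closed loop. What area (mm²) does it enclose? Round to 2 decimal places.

Apply the shoelace formula to the sequence of (X, Y) vertices; enclosed area = 12.25 mm².

12.25 mm²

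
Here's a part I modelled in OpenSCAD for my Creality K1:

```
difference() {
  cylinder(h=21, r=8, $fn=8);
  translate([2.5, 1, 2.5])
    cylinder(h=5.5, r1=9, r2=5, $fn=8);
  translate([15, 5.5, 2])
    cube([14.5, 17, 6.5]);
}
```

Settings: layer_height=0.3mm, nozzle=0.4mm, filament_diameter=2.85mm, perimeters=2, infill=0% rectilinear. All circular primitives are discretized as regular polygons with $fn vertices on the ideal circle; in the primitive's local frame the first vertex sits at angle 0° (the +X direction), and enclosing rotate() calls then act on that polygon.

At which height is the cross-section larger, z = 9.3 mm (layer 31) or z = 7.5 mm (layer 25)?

layer 31 (z = 9.3 mm)

Layer 31 (z = 9.3): the r=8 cylinder contributes a regular 8-gon of circumradius 8 (area = (8/2)·8.000²·sin(360°/8) = 181.02 mm²); the cone at (2.5, 1) does not reach this height (z outside [2.5, 8]); the cube at (15, 5.5) does not reach this height (z outside [2, 8.5]); Taking the first minus the rest: none of the subtracted shapes is present at this height, so the r=8 cylinder is unchanged — area = 181.02 mm². So its area = 181.02 mm². Layer 25 (z = 7.5): the r=8 cylinder contributes a regular 8-gon of circumradius 8 (area = (8/2)·8.000²·sin(360°/8) = 181.02 mm²); the cone at (2.5, 1) (r1=9→r2=5) has section circumradius 5.364 here — a regular 8-gon (area = (8/2)·5.364²·sin(360°/8) = 81.37 mm²); the cube at (15, 5.5) is present — its section is the full 14.5×17 rectangle (area 246.50 mm²); Subtracting the remaining from the first: starting from the r=8 cylinder (181.02 mm²), the cone at (2.5, 1) partially overlaps it — only the 80.25 mm² overlap (of its 81.37 mm²) is removed, clipping the outline; the 14.5×17 cube at (15, 5.5) misses the remaining region (no effect) — area = 100.77 mm². So its area = 100.77 mm². Layer 31 is larger (181.02 vs 100.77 mm²).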